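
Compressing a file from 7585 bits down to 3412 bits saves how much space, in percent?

Space savings = (1 - Compressed/Original) × 100%
= (1 - 3412/7585) × 100%
= 55.02%


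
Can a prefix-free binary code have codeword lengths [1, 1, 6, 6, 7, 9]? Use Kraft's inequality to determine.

Kraft inequality: Σ 2^(-l_i) ≤ 1 for prefix-free code
Calculating: 2^(-1) + 2^(-1) + 2^(-6) + 2^(-6) + 2^(-7) + 2^(-9)
= 0.5 + 0.5 + 0.015625 + 0.015625 + 0.0078125 + 0.001953125
= 1.0410
Since 1.0410 > 1, prefix-free code does not exist


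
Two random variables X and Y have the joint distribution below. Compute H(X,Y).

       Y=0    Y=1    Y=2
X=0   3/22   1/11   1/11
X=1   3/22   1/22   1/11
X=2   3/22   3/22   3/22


H(X,Y) = -Σ p(x,y) log₂ p(x,y)
  p(0,0)=3/22: -0.1364 × log₂(0.1364) = 0.3920
  p(0,1)=1/11: -0.0909 × log₂(0.0909) = 0.3145
  p(0,2)=1/11: -0.0909 × log₂(0.0909) = 0.3145
  p(1,0)=3/22: -0.1364 × log₂(0.1364) = 0.3920
  p(1,1)=1/22: -0.0455 × log₂(0.0455) = 0.2027
  p(1,2)=1/11: -0.0909 × log₂(0.0909) = 0.3145
  p(2,0)=3/22: -0.1364 × log₂(0.1364) = 0.3920
  p(2,1)=3/22: -0.1364 × log₂(0.1364) = 0.3920
  p(2,2)=3/22: -0.1364 × log₂(0.1364) = 0.3920
H(X,Y) = 3.1060 bits


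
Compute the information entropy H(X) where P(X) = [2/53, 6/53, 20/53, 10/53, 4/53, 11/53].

H(X) = -Σ p(x) log₂ p(x)
  -2/53 × log₂(2/53) = 0.1784
  -6/53 × log₂(6/53) = 0.3558
  -20/53 × log₂(20/53) = 0.5306
  -10/53 × log₂(10/53) = 0.4540
  -4/53 × log₂(4/53) = 0.2814
  -11/53 × log₂(11/53) = 0.4708
H(X) = 2.2709 bits


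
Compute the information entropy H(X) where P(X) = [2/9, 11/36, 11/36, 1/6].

H(X) = -Σ p(x) log₂ p(x)
  -2/9 × log₂(2/9) = 0.4822
  -11/36 × log₂(11/36) = 0.5227
  -11/36 × log₂(11/36) = 0.5227
  -1/6 × log₂(1/6) = 0.4308
H(X) = 1.9583 bits


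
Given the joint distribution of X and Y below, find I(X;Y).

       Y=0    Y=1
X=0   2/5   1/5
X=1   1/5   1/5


H(X) = 0.9710, H(Y) = 0.9710, H(X,Y) = 1.9219
I(X;Y) = H(X) + H(Y) - H(X,Y) = 0.0200 bits


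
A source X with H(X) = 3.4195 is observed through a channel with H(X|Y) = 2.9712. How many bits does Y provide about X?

I(X;Y) = H(X) - H(X|Y)
I(X;Y) = 3.4195 - 2.9712 = 0.4483 bits


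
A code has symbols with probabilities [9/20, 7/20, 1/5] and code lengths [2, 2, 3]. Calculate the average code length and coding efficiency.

Average length L = Σ p_i × l_i = 2.2000 bits
Entropy H = 1.5129 bits
Efficiency η = H/L × 100% = 68.77%


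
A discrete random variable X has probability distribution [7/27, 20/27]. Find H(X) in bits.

H(X) = -Σ p(x) log₂ p(x)
  -7/27 × log₂(7/27) = 0.5049
  -20/27 × log₂(20/27) = 0.3207
H(X) = 0.8256 bits


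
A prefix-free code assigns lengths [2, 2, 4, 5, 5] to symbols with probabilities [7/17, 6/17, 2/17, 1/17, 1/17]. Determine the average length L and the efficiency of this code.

Average length L = Σ p_i × l_i = 2.5882 bits
Entropy H = 1.9015 bits
Efficiency η = H/L × 100% = 73.47%


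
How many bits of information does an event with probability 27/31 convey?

Information content I(x) = -log₂(p(x))
I = -log₂(27/31) = -log₂(0.8710)
I = 0.1993 bits


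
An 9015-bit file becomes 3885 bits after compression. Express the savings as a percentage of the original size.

Space savings = (1 - Compressed/Original) × 100%
= (1 - 3885/9015) × 100%
= 56.91%


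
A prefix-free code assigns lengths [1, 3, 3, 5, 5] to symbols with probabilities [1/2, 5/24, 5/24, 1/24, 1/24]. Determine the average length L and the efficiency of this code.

Average length L = Σ p_i × l_i = 2.1667 bits
Entropy H = 1.8250 bits
Efficiency η = H/L × 100% = 84.23%


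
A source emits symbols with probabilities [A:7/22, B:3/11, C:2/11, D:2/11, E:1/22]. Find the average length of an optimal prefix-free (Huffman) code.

Huffman tree construction:
Combine smallest probabilities repeatedly
Resulting codes:
  A: 11 (length 2)
  B: 10 (length 2)
  C: 011 (length 3)
  D: 00 (length 2)
  E: 010 (length 3)
Average length = Σ p(s) × length(s) = 2.2273 bits


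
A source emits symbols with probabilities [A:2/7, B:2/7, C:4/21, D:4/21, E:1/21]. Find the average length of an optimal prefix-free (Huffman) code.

Huffman tree construction:
Combine smallest probabilities repeatedly
Resulting codes:
  A: 10 (length 2)
  B: 11 (length 2)
  C: 011 (length 3)
  D: 00 (length 2)
  E: 010 (length 3)
Average length = Σ p(s) × length(s) = 2.2381 bits


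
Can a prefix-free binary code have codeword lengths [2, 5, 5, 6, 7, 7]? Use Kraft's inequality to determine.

Kraft inequality: Σ 2^(-l_i) ≤ 1 for prefix-free code
Calculating: 2^(-2) + 2^(-5) + 2^(-5) + 2^(-6) + 2^(-7) + 2^(-7)
= 0.25 + 0.03125 + 0.03125 + 0.015625 + 0.0078125 + 0.0078125
= 0.3438
Since 0.3438 ≤ 1, prefix-free code exists


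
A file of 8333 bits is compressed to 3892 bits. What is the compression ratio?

Compression ratio = Original / Compressed
= 8333 / 3892 = 2.14:1


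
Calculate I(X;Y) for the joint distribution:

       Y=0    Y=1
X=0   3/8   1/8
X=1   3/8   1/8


H(X) = 1.0000, H(Y) = 0.8113, H(X,Y) = 1.8113
I(X;Y) = H(X) + H(Y) - H(X,Y) = 0.0000 bits


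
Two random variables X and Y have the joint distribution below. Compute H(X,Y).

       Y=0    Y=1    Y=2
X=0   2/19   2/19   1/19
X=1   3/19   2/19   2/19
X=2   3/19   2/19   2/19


H(X,Y) = -Σ p(x,y) log₂ p(x,y)
  p(0,0)=2/19: -0.1053 × log₂(0.1053) = 0.3419
  p(0,1)=2/19: -0.1053 × log₂(0.1053) = 0.3419
  p(0,2)=1/19: -0.0526 × log₂(0.0526) = 0.2236
  p(1,0)=3/19: -0.1579 × log₂(0.1579) = 0.4205
  p(1,1)=2/19: -0.1053 × log₂(0.1053) = 0.3419
  p(1,2)=2/19: -0.1053 × log₂(0.1053) = 0.3419
  p(2,0)=3/19: -0.1579 × log₂(0.1579) = 0.4205
  p(2,1)=2/19: -0.1053 × log₂(0.1053) = 0.3419
  p(2,2)=2/19: -0.1053 × log₂(0.1053) = 0.3419
H(X,Y) = 3.1158 bits


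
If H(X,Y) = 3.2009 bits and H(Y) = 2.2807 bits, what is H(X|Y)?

Chain rule: H(X,Y) = H(X|Y) + H(Y)
H(X|Y) = H(X,Y) - H(Y) = 3.2009 - 2.2807 = 0.9202 bits


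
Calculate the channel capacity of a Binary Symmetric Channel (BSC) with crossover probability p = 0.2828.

For BSC with error probability p:
C = 1 - H(p) where H(p) is binary entropy
H(0.2828) = -0.2828 × log₂(0.2828) - 0.7172 × log₂(0.7172)
H(p) = 0.8592
C = 1 - 0.8592 = 0.1408 bits/use


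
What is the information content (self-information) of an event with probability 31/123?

Information content I(x) = -log₂(p(x))
I = -log₂(31/123) = -log₂(0.2520)
I = 1.9883 bits


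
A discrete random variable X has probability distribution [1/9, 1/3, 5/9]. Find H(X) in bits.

H(X) = -Σ p(x) log₂ p(x)
  -1/9 × log₂(1/9) = 0.3522
  -1/3 × log₂(1/3) = 0.5283
  -5/9 × log₂(5/9) = 0.4711
H(X) = 1.3516 bits


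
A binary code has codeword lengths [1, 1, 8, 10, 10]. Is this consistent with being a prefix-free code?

Kraft inequality: Σ 2^(-l_i) ≤ 1 for prefix-free code
Calculating: 2^(-1) + 2^(-1) + 2^(-8) + 2^(-10) + 2^(-10)
= 0.5 + 0.5 + 0.00390625 + 0.0009765625 + 0.0009765625
= 1.0059
Since 1.0059 > 1, prefix-free code does not exist


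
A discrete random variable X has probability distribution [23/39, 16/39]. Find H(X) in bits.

H(X) = -Σ p(x) log₂ p(x)
  -23/39 × log₂(23/39) = 0.4493
  -16/39 × log₂(16/39) = 0.5273
H(X) = 0.9766 bits


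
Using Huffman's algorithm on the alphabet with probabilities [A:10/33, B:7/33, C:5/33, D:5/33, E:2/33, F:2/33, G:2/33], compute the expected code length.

Huffman tree construction:
Combine smallest probabilities repeatedly
Resulting codes:
  A: 10 (length 2)
  B: 01 (length 2)
  C: 110 (length 3)
  D: 111 (length 3)
  E: 0010 (length 4)
  F: 0011 (length 4)
  G: 000 (length 3)
Average length = Σ p(s) × length(s) = 2.6061 bits


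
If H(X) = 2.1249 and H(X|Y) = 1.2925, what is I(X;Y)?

I(X;Y) = H(X) - H(X|Y)
I(X;Y) = 2.1249 - 1.2925 = 0.8324 bits


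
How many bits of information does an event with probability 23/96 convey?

Information content I(x) = -log₂(p(x))
I = -log₂(23/96) = -log₂(0.2396)
I = 2.0614 bits


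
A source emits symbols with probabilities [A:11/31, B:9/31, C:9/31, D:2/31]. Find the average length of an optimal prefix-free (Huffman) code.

Huffman tree construction:
Combine smallest probabilities repeatedly
Resulting codes:
  A: 11 (length 2)
  B: 01 (length 2)
  C: 10 (length 2)
  D: 00 (length 2)
Average length = Σ p(s) × length(s) = 2.0000 bits


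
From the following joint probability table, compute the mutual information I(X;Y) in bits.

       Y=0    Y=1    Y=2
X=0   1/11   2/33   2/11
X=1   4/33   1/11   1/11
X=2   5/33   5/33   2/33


H(X) = 1.5810, H(Y) = 1.5810, H(X,Y) = 3.0749
I(X;Y) = H(X) + H(Y) - H(X,Y) = 0.0871 bits


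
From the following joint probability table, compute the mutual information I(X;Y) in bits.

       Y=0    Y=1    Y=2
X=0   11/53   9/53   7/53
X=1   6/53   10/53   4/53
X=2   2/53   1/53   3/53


H(X) = 1.3821, H(Y) = 1.5684, H(X,Y) = 2.9030
I(X;Y) = H(X) + H(Y) - H(X,Y) = 0.0475 bits


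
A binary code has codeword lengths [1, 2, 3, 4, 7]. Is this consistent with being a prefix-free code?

Kraft inequality: Σ 2^(-l_i) ≤ 1 for prefix-free code
Calculating: 2^(-1) + 2^(-2) + 2^(-3) + 2^(-4) + 2^(-7)
= 0.5 + 0.25 + 0.125 + 0.0625 + 0.0078125
= 0.9453
Since 0.9453 ≤ 1, prefix-free code exists


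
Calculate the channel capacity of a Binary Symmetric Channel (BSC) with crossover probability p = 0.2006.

For BSC with error probability p:
C = 1 - H(p) where H(p) is binary entropy
H(0.2006) = -0.2006 × log₂(0.2006) - 0.7994 × log₂(0.7994)
H(p) = 0.7231
C = 1 - 0.7231 = 0.2769 bits/use


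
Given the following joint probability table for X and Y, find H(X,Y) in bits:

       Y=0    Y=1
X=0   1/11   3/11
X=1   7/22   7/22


H(X,Y) = -Σ p(x,y) log₂ p(x,y)
  p(0,0)=1/11: -0.0909 × log₂(0.0909) = 0.3145
  p(0,1)=3/11: -0.2727 × log₂(0.2727) = 0.5112
  p(1,0)=7/22: -0.3182 × log₂(0.3182) = 0.5257
  p(1,1)=7/22: -0.3182 × log₂(0.3182) = 0.5257
H(X,Y) = 1.8770 bits


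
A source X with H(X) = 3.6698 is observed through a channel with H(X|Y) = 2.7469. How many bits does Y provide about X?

I(X;Y) = H(X) - H(X|Y)
I(X;Y) = 3.6698 - 2.7469 = 0.9229 bits


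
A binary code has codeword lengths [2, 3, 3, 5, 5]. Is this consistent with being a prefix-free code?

Kraft inequality: Σ 2^(-l_i) ≤ 1 for prefix-free code
Calculating: 2^(-2) + 2^(-3) + 2^(-3) + 2^(-5) + 2^(-5)
= 0.25 + 0.125 + 0.125 + 0.03125 + 0.03125
= 0.5625
Since 0.5625 ≤ 1, prefix-free code exists


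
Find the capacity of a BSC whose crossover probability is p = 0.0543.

For BSC with error probability p:
C = 1 - H(p) where H(p) is binary entropy
H(0.0543) = -0.0543 × log₂(0.0543) - 0.9457 × log₂(0.9457)
H(p) = 0.3044
C = 1 - 0.3044 = 0.6956 bits/use


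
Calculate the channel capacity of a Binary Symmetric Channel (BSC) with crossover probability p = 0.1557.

For BSC with error probability p:
C = 1 - H(p) where H(p) is binary entropy
H(0.1557) = -0.1557 × log₂(0.1557) - 0.8443 × log₂(0.8443)
H(p) = 0.6239
C = 1 - 0.6239 = 0.3761 bits/use


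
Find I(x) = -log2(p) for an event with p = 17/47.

Information content I(x) = -log₂(p(x))
I = -log₂(17/47) = -log₂(0.3617)
I = 1.4671 bits


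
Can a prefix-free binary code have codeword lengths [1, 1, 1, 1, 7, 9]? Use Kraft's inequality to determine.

Kraft inequality: Σ 2^(-l_i) ≤ 1 for prefix-free code
Calculating: 2^(-1) + 2^(-1) + 2^(-1) + 2^(-1) + 2^(-7) + 2^(-9)
= 0.5 + 0.5 + 0.5 + 0.5 + 0.0078125 + 0.001953125
= 2.0098
Since 2.0098 > 1, prefix-free code does not exist


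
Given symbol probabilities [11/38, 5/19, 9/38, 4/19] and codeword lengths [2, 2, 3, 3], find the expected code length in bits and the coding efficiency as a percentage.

Average length L = Σ p_i × l_i = 2.4474 bits
Entropy H = 1.9900 bits
Efficiency η = H/L × 100% = 81.31%


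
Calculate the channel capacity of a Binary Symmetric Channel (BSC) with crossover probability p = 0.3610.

For BSC with error probability p:
C = 1 - H(p) where H(p) is binary entropy
H(0.3610) = -0.3610 × log₂(0.3610) - 0.6390 × log₂(0.6390)
H(p) = 0.9435
C = 1 - 0.9435 = 0.0565 bits/use


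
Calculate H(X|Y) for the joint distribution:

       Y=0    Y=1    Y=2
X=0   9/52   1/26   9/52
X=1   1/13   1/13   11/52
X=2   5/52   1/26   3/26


H(X|Y) = Σ_y p(y) H(X|Y=y)
  p(Y=0) = 9/26, H(X|Y=0) = 1.4955
  p(Y=1) = 2/13, H(X|Y=1) = 1.5000
  p(Y=2) = 1/2, H(X|Y=2) = 1.5430
H(X|Y) = 0.3462×1.4955 + 0.1538×1.5000 + 0.5000×1.5430 = 1.5200 bits


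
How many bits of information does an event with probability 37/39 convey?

Information content I(x) = -log₂(p(x))
I = -log₂(37/39) = -log₂(0.9487)
I = 0.0759 bits


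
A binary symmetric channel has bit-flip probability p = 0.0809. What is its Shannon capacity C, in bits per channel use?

For BSC with error probability p:
C = 1 - H(p) where H(p) is binary entropy
H(0.0809) = -0.0809 × log₂(0.0809) - 0.9191 × log₂(0.9191)
H(p) = 0.4053
C = 1 - 0.4053 = 0.5947 bits/use


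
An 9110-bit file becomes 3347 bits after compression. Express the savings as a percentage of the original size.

Space savings = (1 - Compressed/Original) × 100%
= (1 - 3347/9110) × 100%
= 63.26%


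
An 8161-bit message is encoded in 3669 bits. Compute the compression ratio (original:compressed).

Compression ratio = Original / Compressed
= 8161 / 3669 = 2.22:1


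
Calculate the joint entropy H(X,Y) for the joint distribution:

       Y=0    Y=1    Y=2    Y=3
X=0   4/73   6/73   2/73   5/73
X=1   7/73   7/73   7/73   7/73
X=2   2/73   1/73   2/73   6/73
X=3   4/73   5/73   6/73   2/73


H(X,Y) = -Σ p(x,y) log₂ p(x,y)
  p(0,0)=4/73: -0.0548 × log₂(0.0548) = 0.2296
  p(0,1)=6/73: -0.0822 × log₂(0.0822) = 0.2963
  p(0,2)=2/73: -0.0274 × log₂(0.0274) = 0.1422
  p(0,3)=5/73: -0.0685 × log₂(0.0685) = 0.2649
  p(1,0)=7/73: -0.0959 × log₂(0.0959) = 0.3243
  p(1,1)=7/73: -0.0959 × log₂(0.0959) = 0.3243
  p(1,2)=7/73: -0.0959 × log₂(0.0959) = 0.3243
  p(1,3)=7/73: -0.0959 × log₂(0.0959) = 0.3243
  p(2,0)=2/73: -0.0274 × log₂(0.0274) = 0.1422
  p(2,1)=1/73: -0.0137 × log₂(0.0137) = 0.0848
  p(2,2)=2/73: -0.0274 × log₂(0.0274) = 0.1422
  p(2,3)=6/73: -0.0822 × log₂(0.0822) = 0.2963
  p(3,0)=4/73: -0.0548 × log₂(0.0548) = 0.2296
  p(3,1)=5/73: -0.0685 × log₂(0.0685) = 0.2649
  p(3,2)=6/73: -0.0822 × log₂(0.0822) = 0.2963
  p(3,3)=2/73: -0.0274 × log₂(0.0274) = 0.1422
H(X,Y) = 3.8288 bits


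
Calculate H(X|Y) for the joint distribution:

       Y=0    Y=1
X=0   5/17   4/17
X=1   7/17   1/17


H(X|Y) = Σ_y p(y) H(X|Y=y)
  p(Y=0) = 12/17, H(X|Y=0) = 0.9799
  p(Y=1) = 5/17, H(X|Y=1) = 0.7219
H(X|Y) = 0.7059×0.9799 + 0.2941×0.7219 = 0.9040 bits


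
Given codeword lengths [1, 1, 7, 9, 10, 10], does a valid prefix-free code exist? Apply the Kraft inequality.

Kraft inequality: Σ 2^(-l_i) ≤ 1 for prefix-free code
Calculating: 2^(-1) + 2^(-1) + 2^(-7) + 2^(-9) + 2^(-10) + 2^(-10)
= 0.5 + 0.5 + 0.0078125 + 0.001953125 + 0.0009765625 + 0.0009765625
= 1.0117
Since 1.0117 > 1, prefix-free code does not exist


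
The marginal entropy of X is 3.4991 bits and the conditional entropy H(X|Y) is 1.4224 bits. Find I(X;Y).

I(X;Y) = H(X) - H(X|Y)
I(X;Y) = 3.4991 - 1.4224 = 2.0767 bits


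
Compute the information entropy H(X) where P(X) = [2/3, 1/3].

H(X) = -Σ p(x) log₂ p(x)
  -2/3 × log₂(2/3) = 0.3900
  -1/3 × log₂(1/3) = 0.5283
H(X) = 0.9183 bits


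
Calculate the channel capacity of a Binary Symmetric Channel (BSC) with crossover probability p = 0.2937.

For BSC with error probability p:
C = 1 - H(p) where H(p) is binary entropy
H(0.2937) = -0.2937 × log₂(0.2937) - 0.7063 × log₂(0.7063)
H(p) = 0.8735
C = 1 - 0.8735 = 0.1265 bits/use


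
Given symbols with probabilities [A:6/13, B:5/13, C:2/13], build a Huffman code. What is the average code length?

Huffman tree construction:
Combine smallest probabilities repeatedly
Resulting codes:
  A: 0 (length 1)
  B: 11 (length 2)
  C: 10 (length 2)
Average length = Σ p(s) × length(s) = 1.5385 bits


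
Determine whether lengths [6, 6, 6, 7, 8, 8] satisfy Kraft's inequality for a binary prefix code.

Kraft inequality: Σ 2^(-l_i) ≤ 1 for prefix-free code
Calculating: 2^(-6) + 2^(-6) + 2^(-6) + 2^(-7) + 2^(-8) + 2^(-8)
= 0.015625 + 0.015625 + 0.015625 + 0.0078125 + 0.00390625 + 0.00390625
= 0.0625
Since 0.0625 ≤ 1, prefix-free code exists


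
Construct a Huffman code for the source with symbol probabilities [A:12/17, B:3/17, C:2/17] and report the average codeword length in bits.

Huffman tree construction:
Combine smallest probabilities repeatedly
Resulting codes:
  A: 1 (length 1)
  B: 01 (length 2)
  C: 00 (length 2)
Average length = Σ p(s) × length(s) = 1.2941 bits


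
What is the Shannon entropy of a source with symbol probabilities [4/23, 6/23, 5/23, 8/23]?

H(X) = -Σ p(x) log₂ p(x)
  -4/23 × log₂(4/23) = 0.4389
  -6/23 × log₂(6/23) = 0.5057
  -5/23 × log₂(5/23) = 0.4786
  -8/23 × log₂(8/23) = 0.5299
H(X) = 1.9532 bits


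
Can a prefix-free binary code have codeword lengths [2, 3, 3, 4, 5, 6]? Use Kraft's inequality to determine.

Kraft inequality: Σ 2^(-l_i) ≤ 1 for prefix-free code
Calculating: 2^(-2) + 2^(-3) + 2^(-3) + 2^(-4) + 2^(-5) + 2^(-6)
= 0.25 + 0.125 + 0.125 + 0.0625 + 0.03125 + 0.015625
= 0.6094
Since 0.6094 ≤ 1, prefix-free code exists


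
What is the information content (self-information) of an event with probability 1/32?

Information content I(x) = -log₂(p(x))
I = -log₂(1/32) = -log₂(0.0312)
I = 5.0000 bits


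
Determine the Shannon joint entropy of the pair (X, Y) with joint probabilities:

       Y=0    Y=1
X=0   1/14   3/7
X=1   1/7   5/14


H(X,Y) = -Σ p(x,y) log₂ p(x,y)
  p(0,0)=1/14: -0.0714 × log₂(0.0714) = 0.2720
  p(0,1)=3/7: -0.4286 × log₂(0.4286) = 0.5239
  p(1,0)=1/7: -0.1429 × log₂(0.1429) = 0.4011
  p(1,1)=5/14: -0.3571 × log₂(0.3571) = 0.5305
H(X,Y) = 1.7274 bits


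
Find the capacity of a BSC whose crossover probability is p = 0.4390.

For BSC with error probability p:
C = 1 - H(p) where H(p) is binary entropy
H(0.4390) = -0.4390 × log₂(0.4390) - 0.5610 × log₂(0.5610)
H(p) = 0.9892
C = 1 - 0.9892 = 0.0108 bits/use


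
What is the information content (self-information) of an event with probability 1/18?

Information content I(x) = -log₂(p(x))
I = -log₂(1/18) = -log₂(0.0556)
I = 4.1699 bits


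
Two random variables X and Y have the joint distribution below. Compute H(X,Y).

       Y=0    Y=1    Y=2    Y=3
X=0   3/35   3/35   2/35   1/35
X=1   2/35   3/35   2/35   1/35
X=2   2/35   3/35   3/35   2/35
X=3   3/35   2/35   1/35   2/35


H(X,Y) = -Σ p(x,y) log₂ p(x,y)
  p(0,0)=3/35: -0.0857 × log₂(0.0857) = 0.3038
  p(0,1)=3/35: -0.0857 × log₂(0.0857) = 0.3038
  p(0,2)=2/35: -0.0571 × log₂(0.0571) = 0.2360
  p(0,3)=1/35: -0.0286 × log₂(0.0286) = 0.1466
  p(1,0)=2/35: -0.0571 × log₂(0.0571) = 0.2360
  p(1,1)=3/35: -0.0857 × log₂(0.0857) = 0.3038
  p(1,2)=2/35: -0.0571 × log₂(0.0571) = 0.2360
  p(1,3)=1/35: -0.0286 × log₂(0.0286) = 0.1466
  p(2,0)=2/35: -0.0571 × log₂(0.0571) = 0.2360
  p(2,1)=3/35: -0.0857 × log₂(0.0857) = 0.3038
  p(2,2)=3/35: -0.0857 × log₂(0.0857) = 0.3038
  p(2,3)=2/35: -0.0571 × log₂(0.0571) = 0.2360
  p(3,0)=3/35: -0.0857 × log₂(0.0857) = 0.3038
  p(3,1)=2/35: -0.0571 × log₂(0.0571) = 0.2360
  p(3,2)=1/35: -0.0286 × log₂(0.0286) = 0.1466
  p(3,3)=2/35: -0.0571 × log₂(0.0571) = 0.2360
H(X,Y) = 3.9142 bits


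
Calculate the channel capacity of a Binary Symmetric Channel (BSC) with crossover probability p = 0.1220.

For BSC with error probability p:
C = 1 - H(p) where H(p) is binary entropy
H(0.1220) = -0.1220 × log₂(0.1220) - 0.8780 × log₂(0.8780)
H(p) = 0.5351
C = 1 - 0.5351 = 0.4649 bits/use


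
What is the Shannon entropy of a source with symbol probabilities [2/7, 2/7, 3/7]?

H(X) = -Σ p(x) log₂ p(x)
  -2/7 × log₂(2/7) = 0.5164
  -2/7 × log₂(2/7) = 0.5164
  -3/7 × log₂(3/7) = 0.5239
H(X) = 1.5567 bits


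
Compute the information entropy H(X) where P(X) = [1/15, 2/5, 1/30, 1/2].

H(X) = -Σ p(x) log₂ p(x)
  -1/15 × log₂(1/15) = 0.2605
  -2/5 × log₂(2/5) = 0.5288
  -1/30 × log₂(1/30) = 0.1636
  -1/2 × log₂(1/2) = 0.5000
H(X) = 1.4528 bits


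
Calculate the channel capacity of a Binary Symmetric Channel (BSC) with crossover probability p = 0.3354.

For BSC with error probability p:
C = 1 - H(p) where H(p) is binary entropy
H(0.3354) = -0.3354 × log₂(0.3354) - 0.6646 × log₂(0.6646)
H(p) = 0.9203
C = 1 - 0.9203 = 0.0797 bits/use


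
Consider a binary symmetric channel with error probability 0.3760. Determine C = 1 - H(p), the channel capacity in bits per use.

For BSC with error probability p:
C = 1 - H(p) where H(p) is binary entropy
H(0.3760) = -0.3760 × log₂(0.3760) - 0.6240 × log₂(0.6240)
H(p) = 0.9552
C = 1 - 0.9552 = 0.0448 bits/use


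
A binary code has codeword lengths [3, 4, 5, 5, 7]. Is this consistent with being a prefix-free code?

Kraft inequality: Σ 2^(-l_i) ≤ 1 for prefix-free code
Calculating: 2^(-3) + 2^(-4) + 2^(-5) + 2^(-5) + 2^(-7)
= 0.125 + 0.0625 + 0.03125 + 0.03125 + 0.0078125
= 0.2578
Since 0.2578 ≤ 1, prefix-free code exists


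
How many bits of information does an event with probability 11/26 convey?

Information content I(x) = -log₂(p(x))
I = -log₂(11/26) = -log₂(0.4231)
I = 1.2410 bits


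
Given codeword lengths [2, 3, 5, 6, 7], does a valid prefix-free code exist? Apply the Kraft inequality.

Kraft inequality: Σ 2^(-l_i) ≤ 1 for prefix-free code
Calculating: 2^(-2) + 2^(-3) + 2^(-5) + 2^(-6) + 2^(-7)
= 0.25 + 0.125 + 0.03125 + 0.015625 + 0.0078125
= 0.4297
Since 0.4297 ≤ 1, prefix-free code exists


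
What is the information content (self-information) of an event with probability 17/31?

Information content I(x) = -log₂(p(x))
I = -log₂(17/31) = -log₂(0.5484)
I = 0.8667 bits


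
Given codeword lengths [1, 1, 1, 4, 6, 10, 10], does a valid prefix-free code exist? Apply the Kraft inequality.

Kraft inequality: Σ 2^(-l_i) ≤ 1 for prefix-free code
Calculating: 2^(-1) + 2^(-1) + 2^(-1) + 2^(-4) + 2^(-6) + 2^(-10) + 2^(-10)
= 0.5 + 0.5 + 0.5 + 0.0625 + 0.015625 + 0.0009765625 + 0.0009765625
= 1.5801
Since 1.5801 > 1, prefix-free code does not exist


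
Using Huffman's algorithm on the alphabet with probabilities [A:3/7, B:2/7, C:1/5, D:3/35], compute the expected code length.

Huffman tree construction:
Combine smallest probabilities repeatedly
Resulting codes:
  A: 0 (length 1)
  B: 10 (length 2)
  C: 111 (length 3)
  D: 110 (length 3)
Average length = Σ p(s) × length(s) = 1.8571 bits


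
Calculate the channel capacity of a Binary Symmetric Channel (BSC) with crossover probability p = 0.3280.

For BSC with error probability p:
C = 1 - H(p) where H(p) is binary entropy
H(0.3280) = -0.3280 × log₂(0.3280) - 0.6720 × log₂(0.6720)
H(p) = 0.9129
C = 1 - 0.9129 = 0.0871 bits/use


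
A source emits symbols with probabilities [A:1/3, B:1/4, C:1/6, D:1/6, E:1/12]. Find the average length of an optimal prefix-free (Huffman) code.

Huffman tree construction:
Combine smallest probabilities repeatedly
Resulting codes:
  A: 11 (length 2)
  B: 01 (length 2)
  C: 101 (length 3)
  D: 00 (length 2)
  E: 100 (length 3)
Average length = Σ p(s) × length(s) = 2.2500 bits


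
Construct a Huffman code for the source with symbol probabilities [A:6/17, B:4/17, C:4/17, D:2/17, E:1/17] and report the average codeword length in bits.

Huffman tree construction:
Combine smallest probabilities repeatedly
Resulting codes:
  A: 11 (length 2)
  B: 01 (length 2)
  C: 10 (length 2)
  D: 001 (length 3)
  E: 000 (length 3)
Average length = Σ p(s) × length(s) = 2.1765 bits


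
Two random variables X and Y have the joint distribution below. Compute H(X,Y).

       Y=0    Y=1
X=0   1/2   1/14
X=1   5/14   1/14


H(X,Y) = -Σ p(x,y) log₂ p(x,y)
  p(0,0)=1/2: -0.5000 × log₂(0.5000) = 0.5000
  p(0,1)=1/14: -0.0714 × log₂(0.0714) = 0.2720
  p(1,0)=5/14: -0.3571 × log₂(0.3571) = 0.5305
  p(1,1)=1/14: -0.0714 × log₂(0.0714) = 0.2720
H(X,Y) = 1.5744 bits


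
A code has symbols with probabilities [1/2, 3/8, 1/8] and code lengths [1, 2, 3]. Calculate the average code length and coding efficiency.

Average length L = Σ p_i × l_i = 1.6250 bits
Entropy H = 1.4056 bits
Efficiency η = H/L × 100% = 86.50%


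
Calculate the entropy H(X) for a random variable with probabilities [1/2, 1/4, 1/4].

H(X) = -Σ p(x) log₂ p(x)
  -1/2 × log₂(1/2) = 0.5000
  -1/4 × log₂(1/4) = 0.5000
  -1/4 × log₂(1/4) = 0.5000
H(X) = 1.5000 bits


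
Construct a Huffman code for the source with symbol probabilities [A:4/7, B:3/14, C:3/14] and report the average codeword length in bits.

Huffman tree construction:
Combine smallest probabilities repeatedly
Resulting codes:
  A: 1 (length 1)
  B: 00 (length 2)
  C: 01 (length 2)
Average length = Σ p(s) × length(s) = 1.4286 bits


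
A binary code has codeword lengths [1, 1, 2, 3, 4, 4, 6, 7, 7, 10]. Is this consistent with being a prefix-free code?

Kraft inequality: Σ 2^(-l_i) ≤ 1 for prefix-free code
Calculating: 2^(-1) + 2^(-1) + 2^(-2) + 2^(-3) + 2^(-4) + 2^(-4) + 2^(-6) + 2^(-7) + 2^(-7) + 2^(-10)
= 0.5 + 0.5 + 0.25 + 0.125 + 0.0625 + 0.0625 + 0.015625 + 0.0078125 + 0.0078125 + 0.0009765625
= 1.5322
Since 1.5322 > 1, prefix-free code does not exist


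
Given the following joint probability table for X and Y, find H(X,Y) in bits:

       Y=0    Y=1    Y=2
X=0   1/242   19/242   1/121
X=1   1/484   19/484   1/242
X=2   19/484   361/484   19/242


H(X,Y) = -Σ p(x,y) log₂ p(x,y)
  p(0,0)=1/242: -0.0041 × log₂(0.0041) = 0.0327
  p(0,1)=19/242: -0.0785 × log₂(0.0785) = 0.2882
  p(0,2)=1/121: -0.0083 × log₂(0.0083) = 0.0572
  p(1,0)=1/484: -0.0021 × log₂(0.0021) = 0.0184
  p(1,1)=19/484: -0.0393 × log₂(0.0393) = 0.1834
  p(1,2)=1/242: -0.0041 × log₂(0.0041) = 0.0327
  p(2,0)=19/484: -0.0393 × log₂(0.0393) = 0.1834
  p(2,1)=361/484: -0.7459 × log₂(0.7459) = 0.3155
  p(2,2)=19/242: -0.0785 × log₂(0.0785) = 0.2882
H(X,Y) = 1.3997 bits


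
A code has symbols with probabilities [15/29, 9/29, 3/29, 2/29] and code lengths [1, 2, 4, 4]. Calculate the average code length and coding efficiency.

Average length L = Σ p_i × l_i = 1.8276 bits
Entropy H = 1.6205 bits
Efficiency η = H/L × 100% = 88.67%


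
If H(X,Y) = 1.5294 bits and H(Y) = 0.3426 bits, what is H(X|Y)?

Chain rule: H(X,Y) = H(X|Y) + H(Y)
H(X|Y) = H(X,Y) - H(Y) = 1.5294 - 0.3426 = 1.1868 bits


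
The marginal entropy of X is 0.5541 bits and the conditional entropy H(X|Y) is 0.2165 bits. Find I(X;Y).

I(X;Y) = H(X) - H(X|Y)
I(X;Y) = 0.5541 - 0.2165 = 0.3376 bits


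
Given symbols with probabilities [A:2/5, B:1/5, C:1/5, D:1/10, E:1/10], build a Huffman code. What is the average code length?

Huffman tree construction:
Combine smallest probabilities repeatedly
Resulting codes:
  A: 11 (length 2)
  B: 00 (length 2)
  C: 01 (length 2)
  D: 100 (length 3)
  E: 101 (length 3)
Average length = Σ p(s) × length(s) = 2.2000 bits


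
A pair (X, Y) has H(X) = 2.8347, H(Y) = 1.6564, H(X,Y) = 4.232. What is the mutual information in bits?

I(X;Y) = H(X) + H(Y) - H(X,Y)
I(X;Y) = 2.8347 + 1.6564 - 4.232 = 0.2591 bits


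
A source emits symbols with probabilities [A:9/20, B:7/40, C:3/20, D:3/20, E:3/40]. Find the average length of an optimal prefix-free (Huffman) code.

Huffman tree construction:
Combine smallest probabilities repeatedly
Resulting codes:
  A: 0 (length 1)
  B: 111 (length 3)
  C: 101 (length 3)
  D: 110 (length 3)
  E: 100 (length 3)
Average length = Σ p(s) × length(s) = 2.1000 bits


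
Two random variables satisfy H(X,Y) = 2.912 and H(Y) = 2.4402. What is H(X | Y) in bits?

Chain rule: H(X,Y) = H(X|Y) + H(Y)
H(X|Y) = H(X,Y) - H(Y) = 2.912 - 2.4402 = 0.4718 bits


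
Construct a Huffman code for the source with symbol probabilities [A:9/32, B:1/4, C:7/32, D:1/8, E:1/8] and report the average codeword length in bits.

Huffman tree construction:
Combine smallest probabilities repeatedly
Resulting codes:
  A: 11 (length 2)
  B: 01 (length 2)
  C: 00 (length 2)
  D: 100 (length 3)
  E: 101 (length 3)
Average length = Σ p(s) × length(s) = 2.2500 bits


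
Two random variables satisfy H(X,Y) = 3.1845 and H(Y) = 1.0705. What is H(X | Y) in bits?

Chain rule: H(X,Y) = H(X|Y) + H(Y)
H(X|Y) = H(X,Y) - H(Y) = 3.1845 - 1.0705 = 2.114 bits


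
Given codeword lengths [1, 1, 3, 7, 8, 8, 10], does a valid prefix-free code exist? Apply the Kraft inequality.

Kraft inequality: Σ 2^(-l_i) ≤ 1 for prefix-free code
Calculating: 2^(-1) + 2^(-1) + 2^(-3) + 2^(-7) + 2^(-8) + 2^(-8) + 2^(-10)
= 0.5 + 0.5 + 0.125 + 0.0078125 + 0.00390625 + 0.00390625 + 0.0009765625
= 1.1416
Since 1.1416 > 1, prefix-free code does not exist


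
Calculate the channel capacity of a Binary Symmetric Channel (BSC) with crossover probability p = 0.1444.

For BSC with error probability p:
C = 1 - H(p) where H(p) is binary entropy
H(0.1444) = -0.1444 × log₂(0.1444) - 0.8556 × log₂(0.8556)
H(p) = 0.5956
C = 1 - 0.5956 = 0.4044 bits/use


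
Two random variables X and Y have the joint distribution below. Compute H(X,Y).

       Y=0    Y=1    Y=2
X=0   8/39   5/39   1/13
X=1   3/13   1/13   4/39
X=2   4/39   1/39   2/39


H(X,Y) = -Σ p(x,y) log₂ p(x,y)
  p(0,0)=8/39: -0.2051 × log₂(0.2051) = 0.4688
  p(0,1)=5/39: -0.1282 × log₂(0.1282) = 0.3799
  p(0,2)=1/13: -0.0769 × log₂(0.0769) = 0.2846
  p(1,0)=3/13: -0.2308 × log₂(0.2308) = 0.4882
  p(1,1)=1/13: -0.0769 × log₂(0.0769) = 0.2846
  p(1,2)=4/39: -0.1026 × log₂(0.1026) = 0.3370
  p(2,0)=4/39: -0.1026 × log₂(0.1026) = 0.3370
  p(2,1)=1/39: -0.0256 × log₂(0.0256) = 0.1355
  p(2,2)=2/39: -0.0513 × log₂(0.0513) = 0.2198
H(X,Y) = 2.9354 bits


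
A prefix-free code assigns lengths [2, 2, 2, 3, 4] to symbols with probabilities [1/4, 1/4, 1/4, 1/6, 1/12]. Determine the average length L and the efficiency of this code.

Average length L = Σ p_i × l_i = 2.3333 bits
Entropy H = 2.2296 bits
Efficiency η = H/L × 100% = 95.55%


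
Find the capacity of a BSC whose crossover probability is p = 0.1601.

For BSC with error probability p:
C = 1 - H(p) where H(p) is binary entropy
H(0.1601) = -0.1601 × log₂(0.1601) - 0.8399 × log₂(0.8399)
H(p) = 0.6345
C = 1 - 0.6345 = 0.3655 bits/use


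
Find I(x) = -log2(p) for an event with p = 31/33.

Information content I(x) = -log₂(p(x))
I = -log₂(31/33) = -log₂(0.9394)
I = 0.0902 bits


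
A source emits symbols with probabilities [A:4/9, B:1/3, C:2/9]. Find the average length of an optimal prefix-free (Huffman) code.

Huffman tree construction:
Combine smallest probabilities repeatedly
Resulting codes:
  A: 0 (length 1)
  B: 11 (length 2)
  C: 10 (length 2)
Average length = Σ p(s) × length(s) = 1.5556 bits


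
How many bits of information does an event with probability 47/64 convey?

Information content I(x) = -log₂(p(x))
I = -log₂(47/64) = -log₂(0.7344)
I = 0.4454 bits


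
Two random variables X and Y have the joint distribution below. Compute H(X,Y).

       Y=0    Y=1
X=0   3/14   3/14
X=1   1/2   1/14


H(X,Y) = -Σ p(x,y) log₂ p(x,y)
  p(0,0)=3/14: -0.2143 × log₂(0.2143) = 0.4762
  p(0,1)=3/14: -0.2143 × log₂(0.2143) = 0.4762
  p(1,0)=1/2: -0.5000 × log₂(0.5000) = 0.5000
  p(1,1)=1/14: -0.0714 × log₂(0.0714) = 0.2720
H(X,Y) = 1.7244 bits


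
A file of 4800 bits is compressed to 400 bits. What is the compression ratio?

Compression ratio = Original / Compressed
= 4800 / 400 = 12.00:1


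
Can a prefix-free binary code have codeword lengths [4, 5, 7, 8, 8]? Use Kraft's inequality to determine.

Kraft inequality: Σ 2^(-l_i) ≤ 1 for prefix-free code
Calculating: 2^(-4) + 2^(-5) + 2^(-7) + 2^(-8) + 2^(-8)
= 0.0625 + 0.03125 + 0.0078125 + 0.00390625 + 0.00390625
= 0.1094
Since 0.1094 ≤ 1, prefix-free code exists


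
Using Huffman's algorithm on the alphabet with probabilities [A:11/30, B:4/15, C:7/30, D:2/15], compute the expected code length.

Huffman tree construction:
Combine smallest probabilities repeatedly
Resulting codes:
  A: 11 (length 2)
  B: 10 (length 2)
  C: 01 (length 2)
  D: 00 (length 2)
Average length = Σ p(s) × length(s) = 2.0000 bits


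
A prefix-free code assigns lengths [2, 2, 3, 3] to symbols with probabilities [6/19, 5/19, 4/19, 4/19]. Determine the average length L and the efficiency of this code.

Average length L = Σ p_i × l_i = 2.4211 bits
Entropy H = 1.9785 bits
Efficiency η = H/L × 100% = 81.72%


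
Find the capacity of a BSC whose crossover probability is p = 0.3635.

For BSC with error probability p:
C = 1 - H(p) where H(p) is binary entropy
H(0.3635) = -0.3635 × log₂(0.3635) - 0.6365 × log₂(0.6365)
H(p) = 0.9456
C = 1 - 0.9456 = 0.0544 bits/use


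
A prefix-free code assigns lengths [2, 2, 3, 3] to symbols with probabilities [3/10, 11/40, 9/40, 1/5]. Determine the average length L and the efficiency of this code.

Average length L = Σ p_i × l_i = 2.4250 bits
Entropy H = 1.9819 bits
Efficiency η = H/L × 100% = 81.73%


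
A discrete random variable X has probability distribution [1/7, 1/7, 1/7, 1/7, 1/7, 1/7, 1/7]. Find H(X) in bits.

H(X) = -Σ p(x) log₂ p(x)
  -1/7 × log₂(1/7) = 0.4011
  -1/7 × log₂(1/7) = 0.4011
  -1/7 × log₂(1/7) = 0.4011
  -1/7 × log₂(1/7) = 0.4011
  -1/7 × log₂(1/7) = 0.4011
  -1/7 × log₂(1/7) = 0.4011
  -1/7 × log₂(1/7) = 0.4011
H(X) = 2.8074 bits


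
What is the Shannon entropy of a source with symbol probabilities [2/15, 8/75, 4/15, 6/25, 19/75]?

H(X) = -Σ p(x) log₂ p(x)
  -2/15 × log₂(2/15) = 0.3876
  -8/75 × log₂(8/75) = 0.3444
  -4/15 × log₂(4/15) = 0.5085
  -6/25 × log₂(6/25) = 0.4941
  -19/75 × log₂(19/75) = 0.5018
H(X) = 2.2365 bits


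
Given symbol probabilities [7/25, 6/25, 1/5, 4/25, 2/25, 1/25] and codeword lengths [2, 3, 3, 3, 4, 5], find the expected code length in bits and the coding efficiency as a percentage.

Average length L = Σ p_i × l_i = 2.8800 bits
Entropy H = 2.3730 bits
Efficiency η = H/L × 100% = 82.40%


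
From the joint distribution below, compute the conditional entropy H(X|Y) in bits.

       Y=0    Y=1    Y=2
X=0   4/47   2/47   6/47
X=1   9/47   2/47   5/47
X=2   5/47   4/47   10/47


H(X|Y) = Σ_y p(y) H(X|Y=y)
  p(Y=0) = 18/47, H(X|Y=0) = 1.4955
  p(Y=1) = 8/47, H(X|Y=1) = 1.5000
  p(Y=2) = 21/47, H(X|Y=2) = 1.5190
H(X|Y) = 0.3830×1.4955 + 0.1702×1.5000 + 0.4468×1.5190 = 1.5068 bits


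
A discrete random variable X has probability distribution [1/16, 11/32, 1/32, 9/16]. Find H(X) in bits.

H(X) = -Σ p(x) log₂ p(x)
  -1/16 × log₂(1/16) = 0.2500
  -11/32 × log₂(11/32) = 0.5296
  -1/32 × log₂(1/32) = 0.1562
  -9/16 × log₂(9/16) = 0.4669
H(X) = 1.4027 bits


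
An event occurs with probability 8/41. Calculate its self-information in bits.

Information content I(x) = -log₂(p(x))
I = -log₂(8/41) = -log₂(0.1951)
I = 2.3576 bits


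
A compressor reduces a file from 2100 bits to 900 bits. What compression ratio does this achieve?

Compression ratio = Original / Compressed
= 2100 / 900 = 2.33:1


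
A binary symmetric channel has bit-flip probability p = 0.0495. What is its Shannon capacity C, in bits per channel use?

For BSC with error probability p:
C = 1 - H(p) where H(p) is binary entropy
H(0.0495) = -0.0495 × log₂(0.0495) - 0.9505 × log₂(0.9505)
H(p) = 0.2843
C = 1 - 0.2843 = 0.7157 bits/use


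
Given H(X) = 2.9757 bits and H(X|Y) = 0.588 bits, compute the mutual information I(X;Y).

I(X;Y) = H(X) - H(X|Y)
I(X;Y) = 2.9757 - 0.588 = 2.3877 bits


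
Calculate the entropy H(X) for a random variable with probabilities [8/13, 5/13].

H(X) = -Σ p(x) log₂ p(x)
  -8/13 × log₂(8/13) = 0.4310
  -5/13 × log₂(5/13) = 0.5302
H(X) = 0.9612 bits


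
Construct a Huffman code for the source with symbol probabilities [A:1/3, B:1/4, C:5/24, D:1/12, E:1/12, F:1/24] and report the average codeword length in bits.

Huffman tree construction:
Combine smallest probabilities repeatedly
Resulting codes:
  A: 11 (length 2)
  B: 10 (length 2)
  C: 00 (length 2)
  D: 0111 (length 4)
  E: 010 (length 3)
  F: 0110 (length 4)
Average length = Σ p(s) × length(s) = 2.3333 bits


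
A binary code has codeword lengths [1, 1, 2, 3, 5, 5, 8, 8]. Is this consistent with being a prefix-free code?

Kraft inequality: Σ 2^(-l_i) ≤ 1 for prefix-free code
Calculating: 2^(-1) + 2^(-1) + 2^(-2) + 2^(-3) + 2^(-5) + 2^(-5) + 2^(-8) + 2^(-8)
= 0.5 + 0.5 + 0.25 + 0.125 + 0.03125 + 0.03125 + 0.00390625 + 0.00390625
= 1.4453
Since 1.4453 > 1, prefix-free code does not exist


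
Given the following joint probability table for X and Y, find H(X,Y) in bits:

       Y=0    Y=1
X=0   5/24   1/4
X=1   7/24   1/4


H(X,Y) = -Σ p(x,y) log₂ p(x,y)
  p(0,0)=5/24: -0.2083 × log₂(0.2083) = 0.4715
  p(0,1)=1/4: -0.2500 × log₂(0.2500) = 0.5000
  p(1,0)=7/24: -0.2917 × log₂(0.2917) = 0.5185
  p(1,1)=1/4: -0.2500 × log₂(0.2500) = 0.5000
H(X,Y) = 1.9899 bits


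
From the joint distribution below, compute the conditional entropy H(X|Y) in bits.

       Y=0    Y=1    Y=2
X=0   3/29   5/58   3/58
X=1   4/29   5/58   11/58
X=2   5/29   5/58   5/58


H(X|Y) = Σ_y p(y) H(X|Y=y)
  p(Y=0) = 12/29, H(X|Y=0) = 1.5546
  p(Y=1) = 15/58, H(X|Y=1) = 1.5850
  p(Y=2) = 19/58, H(X|Y=2) = 1.3838
H(X|Y) = 0.4138×1.5546 + 0.2586×1.5850 + 0.3276×1.3838 = 1.5065 bits


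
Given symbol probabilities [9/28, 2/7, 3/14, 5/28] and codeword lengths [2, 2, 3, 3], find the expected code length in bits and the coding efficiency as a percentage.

Average length L = Σ p_i × l_i = 2.3929 bits
Entropy H = 1.9628 bits
Efficiency η = H/L × 100% = 82.03%


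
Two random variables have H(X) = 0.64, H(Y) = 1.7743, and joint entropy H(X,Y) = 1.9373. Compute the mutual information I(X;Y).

I(X;Y) = H(X) + H(Y) - H(X,Y)
I(X;Y) = 0.64 + 1.7743 - 1.9373 = 0.477 bits


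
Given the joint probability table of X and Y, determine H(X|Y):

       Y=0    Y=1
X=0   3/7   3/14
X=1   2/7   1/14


H(X|Y) = Σ_y p(y) H(X|Y=y)
  p(Y=0) = 5/7, H(X|Y=0) = 0.9710
  p(Y=1) = 2/7, H(X|Y=1) = 0.8113
H(X|Y) = 0.7143×0.9710 + 0.2857×0.8113 = 0.9253 bits


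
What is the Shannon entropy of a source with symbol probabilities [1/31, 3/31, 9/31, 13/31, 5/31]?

H(X) = -Σ p(x) log₂ p(x)
  -1/31 × log₂(1/31) = 0.1598
  -3/31 × log₂(3/31) = 0.3261
  -9/31 × log₂(9/31) = 0.5180
  -13/31 × log₂(13/31) = 0.5258
  -5/31 × log₂(5/31) = 0.4246
H(X) = 1.9542 bits


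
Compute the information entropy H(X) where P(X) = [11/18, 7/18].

H(X) = -Σ p(x) log₂ p(x)
  -11/18 × log₂(11/18) = 0.4342
  -7/18 × log₂(7/18) = 0.5299
H(X) = 0.9641 bits


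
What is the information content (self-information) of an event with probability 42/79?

Information content I(x) = -log₂(p(x))
I = -log₂(42/79) = -log₂(0.5316)
I = 0.9115 bits


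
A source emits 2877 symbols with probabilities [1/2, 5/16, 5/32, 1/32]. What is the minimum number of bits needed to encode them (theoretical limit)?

Entropy H = 1.5991 bits/symbol
Minimum bits = H × n = 1.5991 × 2877
= 4600.60 bits


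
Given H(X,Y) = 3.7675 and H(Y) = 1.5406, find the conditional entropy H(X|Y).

Chain rule: H(X,Y) = H(X|Y) + H(Y)
H(X|Y) = H(X,Y) - H(Y) = 3.7675 - 1.5406 = 2.2269 bits


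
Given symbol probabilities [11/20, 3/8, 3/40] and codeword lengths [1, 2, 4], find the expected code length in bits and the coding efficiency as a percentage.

Average length L = Σ p_i × l_i = 1.6000 bits
Entropy H = 1.2853 bits
Efficiency η = H/L × 100% = 80.33%
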